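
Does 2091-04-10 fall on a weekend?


Anchor: Jan 1, 2091. With p = 2091 - 1 = 2090: (p + p//4 - p//100 + p//400) mod 7 = (2090 + 522 - 20 + 5) mod 7 = 2597 mod 7 = 0 -> Monday (Mon=0 ... Sun=6)
Day of year: 100; offset = 99
Weekday index = (0 + 99) mod 7 = 1 -> Tuesday
Weekend days: Saturday, Sunday

No


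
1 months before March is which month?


March is month 3
3 - 1 = 2

February


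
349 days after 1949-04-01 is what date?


Start: 1949-04-01, add 349 days
April 1949 has 30 days: 30 - 1 = 29 days to April 30 -> 320 left
May 1949 has 31 days -> 289 left
June 1949 has 30 days -> 259 left
July 1949 has 31 days -> 228 left
August 1949 has 31 days -> 197 left
September 1949 has 30 days -> 167 left
October 1949 has 31 days -> 136 left
November 1949 has 30 days -> 106 left
December 1949 has 31 days -> 75 left
January 1950 has 31 days -> 44 left
February 1950 has 28 days -> 16 left
March 1950: 16 <= 31 -> lands on March 16

Result: 1950-03-16


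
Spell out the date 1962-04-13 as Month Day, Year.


ISO 1962-04-13 parses as year=1962, month=04, day=13
Month 4 -> April

April 13, 1962


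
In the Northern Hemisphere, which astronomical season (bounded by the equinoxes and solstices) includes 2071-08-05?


Date: August 5
Astronomical Summer (approx.; exact equinox/solstice day varies by year): June 21 to September 21
August 5 falls within the Summer window

Summer


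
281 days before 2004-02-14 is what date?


Start: 2004-02-14, subtract 281 days
Back 14 days from February 14 reaches January 31, 2004 -> 267 left
January 2004 has 31 days -> back to December 31, 2003 -> 236 left
December 2003 has 31 days -> back to November 30, 2003 -> 205 left
November 2003 has 30 days -> back to October 31, 2003 -> 175 left
October 2003 has 31 days -> back to September 30, 2003 -> 144 left
September 2003 has 30 days -> back to August 31, 2003 -> 114 left
August 2003 has 31 days -> back to July 31, 2003 -> 83 left
July 2003 has 31 days -> back to June 30, 2003 -> 52 left
June 2003 has 30 days -> back to May 31, 2003 -> 22 left
May 2003: 31 - 22 = 9 -> lands on May 9

Result: 2003-05-09


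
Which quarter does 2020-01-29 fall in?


Month: January (month 1)
Q1: Jan-Mar, Q2: Apr-Jun, Q3: Jul-Sep, Q4: Oct-Dec

Q1


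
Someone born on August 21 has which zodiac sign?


Date: August 21
Conventional tropical zodiac dates: Leo from July 23 onward; Virgo starts August 23
August 21 falls within the Leo range

Leo


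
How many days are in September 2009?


September 2009

30 days


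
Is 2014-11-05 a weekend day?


Anchor: Jan 1, 2014. With p = 2014 - 1 = 2013: (p + p//4 - p//100 + p//400) mod 7 = (2013 + 503 - 20 + 5) mod 7 = 2501 mod 7 = 2 -> Wednesday (Mon=0 ... Sun=6)
Day of year: 309; offset = 308
Weekday index = (2 + 308) mod 7 = 2 -> Wednesday
Weekend days: Saturday, Sunday

No


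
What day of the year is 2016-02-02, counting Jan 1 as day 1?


Date: February 2, 2016
Days in months 1 through 1: 31
Plus 2 days in February

Day of year: 33


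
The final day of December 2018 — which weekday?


December 2018 has 31 days
Anchor: Jan 1, 2018. With p = 2018 - 1 = 2017: (p + p//4 - p//100 + p//400) mod 7 = (2017 + 504 - 20 + 5) mod 7 = 2506 mod 7 = 0 -> Monday (Mon=0 ... Sun=6)
Days before December (Jan-Nov): 334; December 1 index = (0 + 334) mod 7 = 5 -> Saturday
Last day offset: 31 - 1 = 30 days
Weekday index = (5 + 30) mod 7 = 0

Monday, December 31


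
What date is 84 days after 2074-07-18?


Start: 2074-07-18, add 84 days
July 2074 has 31 days: 31 - 18 = 13 days to July 31 -> 71 left
August 2074 has 31 days -> 40 left
September 2074 has 30 days -> 10 left
October 2074: 10 <= 31 -> lands on October 10

Result: 2074-10-10


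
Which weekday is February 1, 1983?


Target: February 1, 1983
Anchor: Jan 1, 1983. With p = 1983 - 1 = 1982: (p + p//4 - p//100 + p//400) mod 7 = (1982 + 495 - 19 + 4) mod 7 = 2462 mod 7 = 5 -> Saturday (Mon=0 ... Sun=6)
Days before February (Jan): 31 days
Weekday index = (5 + 31) mod 7 = 1

Tuesday


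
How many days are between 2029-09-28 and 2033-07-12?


From 2029-09-28 to 2033-07-12
2029-09-28: days before September = 31 + 28 + 31 + 30 + 31 + 30 + 31 + 31 = 243 (2029 is not a leap year); day of year = 243 + 28 = 271
2033-07-12: days before July = 31 + 28 + 31 + 30 + 31 + 30 = 181 (2033 is not a leap year); day of year = 181 + 12 = 193
Rest of 2029: 365 - 271 = 94
Full years 2030 (365), 2031 (365), 2032 (366): 1096
Total = 94 + 1096 + 193 = 1383

1383 days


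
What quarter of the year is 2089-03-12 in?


Month: March (month 3)
Q1: Jan-Mar, Q2: Apr-Jun, Q3: Jul-Sep, Q4: Oct-Dec

Q1


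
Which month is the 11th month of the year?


Month 11 of 12

November


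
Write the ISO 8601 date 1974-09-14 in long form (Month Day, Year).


ISO 1974-09-14 parses as year=1974, month=09, day=14
Month 9 -> September

September 14, 1974


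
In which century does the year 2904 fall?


Century = (year - 1) // 100 + 1
= (2904 - 1) // 100 + 1
= 2903 // 100 + 1
= 29 + 1

30th century


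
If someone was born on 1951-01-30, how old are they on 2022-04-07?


Birth: 1951-01-30
Reference: 2022-04-07
Year difference: 2022 - 1951 = 71

71 years old


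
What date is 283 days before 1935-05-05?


Start: 1935-05-05, subtract 283 days
Back 5 days from May 5 reaches April 30, 1935 -> 278 left
April 1935 has 30 days -> back to March 31, 1935 -> 248 left
March 1935 has 31 days -> back to February 28, 1935 -> 217 left
February 1935 has 28 days -> back to January 31, 1935 -> 189 left
January 1935 has 31 days -> back to December 31, 1934 -> 158 left
December 1934 has 31 days -> back to November 30, 1934 -> 127 left
November 1934 has 30 days -> back to October 31, 1934 -> 97 left
October 1934 has 31 days -> back to September 30, 1934 -> 66 left
September 1934 has 30 days -> back to August 31, 1934 -> 36 left
August 1934 has 31 days -> back to July 31, 1934 -> 5 left
July 1934: 31 - 5 = 26 -> lands on July 26

Result: 1934-07-26


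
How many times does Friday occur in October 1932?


October 1932 has 31 days
Anchor: Jan 1, 1932. With p = 1932 - 1 = 1931: (p + p//4 - p//100 + p//400) mod 7 = (1931 + 482 - 19 + 4) mod 7 = 2398 mod 7 = 4 -> Friday (Mon=0 ... Sun=6)
Days before October (Jan-Sep): 274; October 1 index = (4 + 274) mod 7 = 5 -> Saturday
First Friday is October 7
Fridays: 7, 14, 21, 28

4 Fridays


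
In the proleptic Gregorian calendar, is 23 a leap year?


Gregorian leap year rule: divisible by 4, but not by 100, unless also by 400.
23 is not divisible by 4 -> not a leap year

No


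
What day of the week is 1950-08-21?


Date: August 21, 1950
Anchor: Jan 1, 1950. With p = 1950 - 1 = 1949: (p + p//4 - p//100 + p//400) mod 7 = (1949 + 487 - 19 + 4) mod 7 = 2421 mod 7 = 6 -> Sunday (Mon=0 ... Sun=6)
Days before August (Jan-Jul): 212; offset = 212 + 21 - 1 = 232
Weekday index = (6 + 232) mod 7 = 0

Day of the week: Monday


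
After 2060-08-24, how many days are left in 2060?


Day of year: 237 of 366
Remaining = 366 - 237

129 days


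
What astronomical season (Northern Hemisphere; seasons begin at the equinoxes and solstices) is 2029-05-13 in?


Date: May 13
Astronomical Spring (approx.; exact equinox/solstice day varies by year): March 20 to June 20
May 13 falls within the Spring window

Spring


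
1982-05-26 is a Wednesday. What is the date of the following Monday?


Current: Wednesday
Target: Monday
Days ahead: 5

Next Monday: 1982-05-31


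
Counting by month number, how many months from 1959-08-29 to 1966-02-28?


From August 1959 to February 1966
7 years * 12 = 84 months, minus 6 months = 78

78 months


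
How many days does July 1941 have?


July 1941

31 days


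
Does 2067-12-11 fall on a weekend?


Anchor: Jan 1, 2067. With p = 2067 - 1 = 2066: (p + p//4 - p//100 + p//400) mod 7 = (2066 + 516 - 20 + 5) mod 7 = 2567 mod 7 = 5 -> Saturday (Mon=0 ... Sun=6)
Day of year: 345; offset = 344
Weekday index = (5 + 344) mod 7 = 6 -> Sunday
Weekend days: Saturday, Sunday

Yes


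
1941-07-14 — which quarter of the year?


Month: July (month 7)
Q1: Jan-Mar, Q2: Apr-Jun, Q3: Jul-Sep, Q4: Oct-Dec

Q3


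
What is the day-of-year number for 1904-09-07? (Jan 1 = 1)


Date: September 7, 1904
Days in months 1 through 8: 244
Plus 7 days in September

Day of year: 251


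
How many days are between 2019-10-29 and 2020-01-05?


From 2019-10-29 to 2020-01-05
2019-10-29: days before October = 31 + 28 + 31 + 30 + 31 + 30 + 31 + 31 + 30 = 273 (2019 is not a leap year); day of year = 273 + 29 = 302
2020-01-05: day of year = 5
Rest of 2019: 365 - 302 = 63
Total = 63 + 5 = 68

68 days


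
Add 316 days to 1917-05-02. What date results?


Start: 1917-05-02, add 316 days
May 1917 has 31 days: 31 - 2 = 29 days to May 31 -> 287 left
June 1917 has 30 days -> 257 left
July 1917 has 31 days -> 226 left
August 1917 has 31 days -> 195 left
September 1917 has 30 days -> 165 left
October 1917 has 31 days -> 134 left
November 1917 has 30 days -> 104 left
December 1917 has 31 days -> 73 left
January 1918 has 31 days -> 42 left
February 1918 has 28 days -> 14 left
March 1918: 14 <= 31 -> lands on March 14

Result: 1918-03-14


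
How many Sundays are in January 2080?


January 2080 has 31 days
Anchor: Jan 1, 2080. With p = 2080 - 1 = 2079: (p + p//4 - p//100 + p//400) mod 7 = (2079 + 519 - 20 + 5) mod 7 = 2583 mod 7 = 0 -> Monday (Mon=0 ... Sun=6)
January 1 is the anchor itself -> Monday
First Sunday is January 7
Sundays: 7, 14, 21, 28

4 Sundays


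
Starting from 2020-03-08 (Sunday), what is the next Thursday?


Current: Sunday
Target: Thursday
Days ahead: 4

Next Thursday: 2020-03-12


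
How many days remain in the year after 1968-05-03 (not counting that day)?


Day of year: 124 of 366
Remaining = 366 - 124

242 days


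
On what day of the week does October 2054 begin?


Target: October 1, 2054
Anchor: Jan 1, 2054. With p = 2054 - 1 = 2053: (p + p//4 - p//100 + p//400) mod 7 = (2053 + 513 - 20 + 5) mod 7 = 2551 mod 7 = 3 -> Thursday (Mon=0 ... Sun=6)
Days before October (Jan-Sep): 273 days
Weekday index = (3 + 273) mod 7 = 3

Thursday


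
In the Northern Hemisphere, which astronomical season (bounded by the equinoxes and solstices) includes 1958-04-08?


Date: April 8
Astronomical Spring (approx.; exact equinox/solstice day varies by year): March 20 to June 20
April 8 falls within the Spring window

Spring


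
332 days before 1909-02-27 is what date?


Start: 1909-02-27, subtract 332 days
Back 27 days from February 27 reaches January 31, 1909 -> 305 left
January 1909 has 31 days -> back to December 31, 1908 -> 274 left
December 1908 has 31 days -> back to November 30, 1908 -> 243 left
November 1908 has 30 days -> back to October 31, 1908 -> 213 left
October 1908 has 31 days -> back to September 30, 1908 -> 182 left
September 1908 has 30 days -> back to August 31, 1908 -> 152 left
August 1908 has 31 days -> back to July 31, 1908 -> 121 left
July 1908 has 31 days -> back to June 30, 1908 -> 90 left
June 1908 has 30 days -> back to May 31, 1908 -> 60 left
May 1908 has 31 days -> back to April 30, 1908 -> 29 left
April 1908: 30 - 29 = 1 -> lands on April 1

Result: 1908-04-01


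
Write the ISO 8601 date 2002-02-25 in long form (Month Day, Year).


ISO 2002-02-25 parses as year=2002, month=02, day=25
Month 2 -> February

February 25, 2002


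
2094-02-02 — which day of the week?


Date: February 2, 2094
Anchor: Jan 1, 2094. With p = 2094 - 1 = 2093: (p + p//4 - p//100 + p//400) mod 7 = (2093 + 523 - 20 + 5) mod 7 = 2601 mod 7 = 4 -> Friday (Mon=0 ... Sun=6)
Days before February (Jan): 31; offset = 31 + 2 - 1 = 32
Weekday index = (4 + 32) mod 7 = 1

Day of the week: Tuesday


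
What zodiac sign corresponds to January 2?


Date: January 2
Conventional tropical zodiac dates: Capricorn from December 22 onward; Aquarius starts January 20
January 2 falls within the Capricorn range

Capricorn


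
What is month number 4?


Month 4 of 12

April


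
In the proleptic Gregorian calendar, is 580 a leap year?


Gregorian leap year rule: divisible by 4, but not by 100, unless also by 400.
580 is divisible by 4 but not 100 -> leap year

Yes


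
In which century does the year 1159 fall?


Century = (year - 1) // 100 + 1
= (1159 - 1) // 100 + 1
= 1158 // 100 + 1
= 11 + 1

12th century


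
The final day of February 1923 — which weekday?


February 1923 has 28 days
Anchor: Jan 1, 1923. With p = 1923 - 1 = 1922: (p + p//4 - p//100 + p//400) mod 7 = (1922 + 480 - 19 + 4) mod 7 = 2387 mod 7 = 0 -> Monday (Mon=0 ... Sun=6)
Days before February (Jan): 31; February 1 index = (0 + 31) mod 7 = 3 -> Thursday
Last day offset: 28 - 1 = 27 days
Weekday index = (3 + 27) mod 7 = 2

Wednesday, February 28


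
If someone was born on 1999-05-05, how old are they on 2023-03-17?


Birth: 1999-05-05
Reference: 2023-03-17
Year difference: 2023 - 1999 = 24
Birthday not yet reached in 2023, subtract 1

23 years old


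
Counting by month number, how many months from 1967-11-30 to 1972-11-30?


From November 1967 to November 1972
5 years * 12 = 60 months = 60

60 months


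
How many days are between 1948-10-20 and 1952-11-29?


From 1948-10-20 to 1952-11-29
1948-10-20: days before October = 31 + 29 + 31 + 30 + 31 + 30 + 31 + 31 + 30 = 274 (1948 is a leap year); day of year = 274 + 20 = 294
1952-11-29: days before November = 31 + 29 + 31 + 30 + 31 + 30 + 31 + 31 + 30 + 31 = 305 (1952 is a leap year); day of year = 305 + 29 = 334
Rest of 1948: 366 - 294 = 72
Full years 1949 (365), 1950 (365), 1951 (365): 1095
Total = 72 + 1095 + 334 = 1501

1501 days


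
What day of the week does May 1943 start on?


Target: May 1, 1943
Anchor: Jan 1, 1943. With p = 1943 - 1 = 1942: (p + p//4 - p//100 + p//400) mod 7 = (1942 + 485 - 19 + 4) mod 7 = 2412 mod 7 = 4 -> Friday (Mon=0 ... Sun=6)
Days before May (Jan-Apr): 120 days
Weekday index = (4 + 120) mod 7 = 5

Saturday


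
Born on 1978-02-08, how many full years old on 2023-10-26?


Birth: 1978-02-08
Reference: 2023-10-26
Year difference: 2023 - 1978 = 45

45 years old


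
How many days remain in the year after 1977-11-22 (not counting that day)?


Day of year: 326 of 365
Remaining = 365 - 326

39 days


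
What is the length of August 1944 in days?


August 1944

31 days


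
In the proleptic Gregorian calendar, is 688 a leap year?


Gregorian leap year rule: divisible by 4, but not by 100, unless also by 400.
688 is divisible by 4 but not 100 -> leap year

Yes


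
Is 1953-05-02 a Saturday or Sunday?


Anchor: Jan 1, 1953. With p = 1953 - 1 = 1952: (p + p//4 - p//100 + p//400) mod 7 = (1952 + 488 - 19 + 4) mod 7 = 2425 mod 7 = 3 -> Thursday (Mon=0 ... Sun=6)
Day of year: 122; offset = 121
Weekday index = (3 + 121) mod 7 = 5 -> Saturday
Weekend days: Saturday, Sunday

Yes


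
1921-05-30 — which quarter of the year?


Month: May (month 5)
Q1: Jan-Mar, Q2: Apr-Jun, Q3: Jul-Sep, Q4: Oct-Dec

Q2


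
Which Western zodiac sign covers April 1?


Date: April 1
Conventional tropical zodiac dates: Aries from March 21 onward; Taurus starts April 20
April 1 falls within the Aries range

Aries


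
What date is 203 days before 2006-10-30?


Start: 2006-10-30, subtract 203 days
Back 30 days from October 30 reaches September 30, 2006 -> 173 left
September 2006 has 30 days -> back to August 31, 2006 -> 143 left
August 2006 has 31 days -> back to July 31, 2006 -> 112 left
July 2006 has 31 days -> back to June 30, 2006 -> 81 left
June 2006 has 30 days -> back to May 31, 2006 -> 51 left
May 2006 has 31 days -> back to April 30, 2006 -> 20 left
April 2006: 30 - 20 = 10 -> lands on April 10

Result: 2006-04-10


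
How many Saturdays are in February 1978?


February 1978 has 28 days
Anchor: Jan 1, 1978. With p = 1978 - 1 = 1977: (p + p//4 - p//100 + p//400) mod 7 = (1977 + 494 - 19 + 4) mod 7 = 2456 mod 7 = 6 -> Sunday (Mon=0 ... Sun=6)
Days before February (Jan): 31; February 1 index = (6 + 31) mod 7 = 2 -> Wednesday
First Saturday is February 4
Saturdays: 4, 11, 18, 25

4 Saturdays


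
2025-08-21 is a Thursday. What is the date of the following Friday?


Current: Thursday
Target: Friday
Days ahead: 1

Next Friday: 2025-08-22


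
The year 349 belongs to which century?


Century = (year - 1) // 100 + 1
= (349 - 1) // 100 + 1
= 348 // 100 + 1
= 3 + 1

4th century


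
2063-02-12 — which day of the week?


Date: February 12, 2063
Anchor: Jan 1, 2063. With p = 2063 - 1 = 2062: (p + p//4 - p//100 + p//400) mod 7 = (2062 + 515 - 20 + 5) mod 7 = 2562 mod 7 = 0 -> Monday (Mon=0 ... Sun=6)
Days before February (Jan): 31; offset = 31 + 12 - 1 = 42
Weekday index = (0 + 42) mod 7 = 0

Day of the week: Monday


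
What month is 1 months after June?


June is month 6
6 + 1 = 7

July


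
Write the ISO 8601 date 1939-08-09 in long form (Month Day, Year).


ISO 1939-08-09 parses as year=1939, month=08, day=09
Month 8 -> August

August 9, 1939


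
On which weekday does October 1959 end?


October 1959 has 31 days
Anchor: Jan 1, 1959. With p = 1959 - 1 = 1958: (p + p//4 - p//100 + p//400) mod 7 = (1958 + 489 - 19 + 4) mod 7 = 2432 mod 7 = 3 -> Thursday (Mon=0 ... Sun=6)
Days before October (Jan-Sep): 273; October 1 index = (3 + 273) mod 7 = 3 -> Thursday
Last day offset: 31 - 1 = 30 days
Weekday index = (3 + 30) mod 7 = 5

Saturday, October 31


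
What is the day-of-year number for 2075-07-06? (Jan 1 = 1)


Date: July 6, 2075
Days in months 1 through 6: 181
Plus 6 days in July

Day of year: 187


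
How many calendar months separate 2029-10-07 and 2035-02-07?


From October 2029 to February 2035
6 years * 12 = 72 months, minus 8 months = 64

64 months


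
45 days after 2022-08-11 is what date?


Start: 2022-08-11, add 45 days
August 2022 has 31 days: 31 - 11 = 20 days to August 31 -> 25 left
September 2022: 25 <= 30 -> lands on September 25

Result: 2022-09-25


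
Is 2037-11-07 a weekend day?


Anchor: Jan 1, 2037. With p = 2037 - 1 = 2036: (p + p//4 - p//100 + p//400) mod 7 = (2036 + 509 - 20 + 5) mod 7 = 2530 mod 7 = 3 -> Thursday (Mon=0 ... Sun=6)
Day of year: 311; offset = 310
Weekday index = (3 + 310) mod 7 = 5 -> Saturday
Weekend days: Saturday, Sunday

Yes


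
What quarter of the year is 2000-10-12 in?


Month: October (month 10)
Q1: Jan-Mar, Q2: Apr-Jun, Q3: Jul-Sep, Q4: Oct-Dec

Q4


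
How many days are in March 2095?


March 2095

31 days


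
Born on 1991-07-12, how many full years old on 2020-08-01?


Birth: 1991-07-12
Reference: 2020-08-01
Year difference: 2020 - 1991 = 29

29 years old


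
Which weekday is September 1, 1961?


Target: September 1, 1961
Anchor: Jan 1, 1961. With p = 1961 - 1 = 1960: (p + p//4 - p//100 + p//400) mod 7 = (1960 + 490 - 19 + 4) mod 7 = 2435 mod 7 = 6 -> Sunday (Mon=0 ... Sun=6)
Days before September (Jan-Aug): 243 days
Weekday index = (6 + 243) mod 7 = 4

Friday


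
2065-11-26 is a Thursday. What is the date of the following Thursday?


Current: Thursday
Target: Thursday
Days ahead: 7

Next Thursday: 2065-12-03


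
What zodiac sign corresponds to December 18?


Date: December 18
Conventional tropical zodiac dates: Sagittarius from November 22 onward; Capricorn starts December 22
December 18 falls within the Sagittarius range

Sagittarius


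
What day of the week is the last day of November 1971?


November 1971 has 30 days
Anchor: Jan 1, 1971. With p = 1971 - 1 = 1970: (p + p//4 - p//100 + p//400) mod 7 = (1970 + 492 - 19 + 4) mod 7 = 2447 mod 7 = 4 -> Friday (Mon=0 ... Sun=6)
Days before November (Jan-Oct): 304; November 1 index = (4 + 304) mod 7 = 0 -> Monday
Last day offset: 30 - 1 = 29 days
Weekday index = (0 + 29) mod 7 = 1

Tuesday, November 30


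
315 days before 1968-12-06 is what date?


Start: 1968-12-06, subtract 315 days
Back 6 days from December 6 reaches November 30, 1968 -> 309 left
November 1968 has 30 days -> back to October 31, 1968 -> 279 left
October 1968 has 31 days -> back to September 30, 1968 -> 248 left
September 1968 has 30 days -> back to August 31, 1968 -> 218 left
August 1968 has 31 days -> back to July 31, 1968 -> 187 left
July 1968 has 31 days -> back to June 30, 1968 -> 156 left
June 1968 has 30 days -> back to May 31, 1968 -> 126 left
May 1968 has 31 days -> back to April 30, 1968 -> 95 left
April 1968 has 30 days -> back to March 31, 1968 -> 65 left
March 1968 has 31 days -> back to February 29, 1968 -> 34 left
February 1968 has 29 days -> back to January 31, 1968 -> 5 left
January 1968: 31 - 5 = 26 -> lands on January 26

Result: 1968-01-26


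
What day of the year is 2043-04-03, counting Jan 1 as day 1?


Date: April 3, 2043
Days in months 1 through 3: 90
Plus 3 days in April

Day of year: 93


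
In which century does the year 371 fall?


Century = (year - 1) // 100 + 1
= (371 - 1) // 100 + 1
= 370 // 100 + 1
= 3 + 1

4th century


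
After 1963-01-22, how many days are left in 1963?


Day of year: 22 of 365
Remaining = 365 - 22

343 days


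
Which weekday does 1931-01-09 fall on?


Date: January 9, 1931
Anchor: Jan 1, 1931. With p = 1931 - 1 = 1930: (p + p//4 - p//100 + p//400) mod 7 = (1930 + 482 - 19 + 4) mod 7 = 2397 mod 7 = 3 -> Thursday (Mon=0 ... Sun=6)
Days into year = 9 - 1 = 8
Weekday index = (3 + 8) mod 7 = 4

Day of the week: Friday


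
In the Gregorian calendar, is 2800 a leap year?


Gregorian leap year rule: divisible by 4, but not by 100, unless also by 400.
2800 is divisible by 400 -> leap year

Yes


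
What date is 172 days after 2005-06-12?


Start: 2005-06-12, add 172 days
June 2005 has 30 days: 30 - 12 = 18 days to June 30 -> 154 left
July 2005 has 31 days -> 123 left
August 2005 has 31 days -> 92 left
September 2005 has 30 days -> 62 left
October 2005 has 31 days -> 31 left
November 2005 has 30 days -> 1 left
December 2005: 1 <= 31 -> lands on December 1

Result: 2005-12-01


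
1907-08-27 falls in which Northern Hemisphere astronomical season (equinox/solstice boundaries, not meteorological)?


Date: August 27
Astronomical Summer (approx.; exact equinox/solstice day varies by year): June 21 to September 21
August 27 falls within the Summer window

Summer


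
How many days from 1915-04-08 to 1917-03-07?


From 1915-04-08 to 1917-03-07
1915-04-08: days before April = 31 + 28 + 31 = 90 (1915 is not a leap year); day of year = 90 + 8 = 98
1917-03-07: days before March = 31 + 28 = 59 (1917 is not a leap year); day of year = 59 + 7 = 66
Rest of 1915: 365 - 98 = 267
Full years 1916 (366): 366
Total = 267 + 366 + 66 = 699

699 days


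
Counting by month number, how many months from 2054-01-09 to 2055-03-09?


From January 2054 to March 2055
1 year * 12 = 12 months, plus 2 months = 14

14 months


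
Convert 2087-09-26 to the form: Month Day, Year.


ISO 2087-09-26 parses as year=2087, month=09, day=26
Month 9 -> September

September 26, 2087


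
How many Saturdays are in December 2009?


December 2009 has 31 days
Anchor: Jan 1, 2009. With p = 2009 - 1 = 2008: (p + p//4 - p//100 + p//400) mod 7 = (2008 + 502 - 20 + 5) mod 7 = 2495 mod 7 = 3 -> Thursday (Mon=0 ... Sun=6)
Days before December (Jan-Nov): 334; December 1 index = (3 + 334) mod 7 = 1 -> Tuesday
First Saturday is December 5
Saturdays: 5, 12, 19, 26

4 Saturdays


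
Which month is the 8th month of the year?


Month 8 of 12

August


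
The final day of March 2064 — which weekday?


March 2064 has 31 days
Anchor: Jan 1, 2064. With p = 2064 - 1 = 2063: (p + p//4 - p//100 + p//400) mod 7 = (2063 + 515 - 20 + 5) mod 7 = 2563 mod 7 = 1 -> Tuesday (Mon=0 ... Sun=6)
Days before March (Jan-Feb): 60; March 1 index = (1 + 60) mod 7 = 5 -> Saturday
Last day offset: 31 - 1 = 30 days
Weekday index = (5 + 30) mod 7 = 0

Monday, March 31


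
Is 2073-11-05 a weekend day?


Anchor: Jan 1, 2073. With p = 2073 - 1 = 2072: (p + p//4 - p//100 + p//400) mod 7 = (2072 + 518 - 20 + 5) mod 7 = 2575 mod 7 = 6 -> Sunday (Mon=0 ... Sun=6)
Day of year: 309; offset = 308
Weekday index = (6 + 308) mod 7 = 6 -> Sunday
Weekend days: Saturday, Sunday

Yes


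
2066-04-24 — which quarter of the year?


Month: April (month 4)
Q1: Jan-Mar, Q2: Apr-Jun, Q3: Jul-Sep, Q4: Oct-Dec

Q2


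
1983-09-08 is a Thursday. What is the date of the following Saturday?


Current: Thursday
Target: Saturday
Days ahead: 2

Next Saturday: 1983-09-10


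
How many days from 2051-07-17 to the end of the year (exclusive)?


Day of year: 198 of 365
Remaining = 365 - 198

167 days


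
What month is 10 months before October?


October is month 10
10 - 10 = 0; wrap: 0 + 12 = 12

December


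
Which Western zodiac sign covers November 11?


Date: November 11
Conventional tropical zodiac dates: Scorpio from October 23 onward; Sagittarius starts November 22
November 11 falls within the Scorpio range

Scorpio


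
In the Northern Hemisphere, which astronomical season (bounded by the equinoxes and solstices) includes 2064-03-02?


Date: March 2
Astronomical Winter (approx.; exact equinox/solstice day varies by year): December 21 to March 19
March 2 falls within the Winter window

Winter


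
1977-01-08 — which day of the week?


Date: January 8, 1977
Anchor: Jan 1, 1977. With p = 1977 - 1 = 1976: (p + p//4 - p//100 + p//400) mod 7 = (1976 + 494 - 19 + 4) mod 7 = 2455 mod 7 = 5 -> Saturday (Mon=0 ... Sun=6)
Days into year = 8 - 1 = 7
Weekday index = (5 + 7) mod 7 = 5

Day of the week: Saturday


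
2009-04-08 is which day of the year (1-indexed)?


Date: April 8, 2009
Days in months 1 through 3: 90
Plus 8 days in April

Day of year: 98


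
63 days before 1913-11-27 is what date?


Start: 1913-11-27, subtract 63 days
Back 27 days from November 27 reaches October 31, 1913 -> 36 left
October 1913 has 31 days -> back to September 30, 1913 -> 5 left
September 1913: 30 - 5 = 25 -> lands on September 25

Result: 1913-09-25


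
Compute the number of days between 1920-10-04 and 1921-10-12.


From 1920-10-04 to 1921-10-12
1920-10-04: days before October = 31 + 29 + 31 + 30 + 31 + 30 + 31 + 31 + 30 = 274 (1920 is a leap year); day of year = 274 + 4 = 278
1921-10-12: days before October = 31 + 28 + 31 + 30 + 31 + 30 + 31 + 31 + 30 = 273 (1921 is not a leap year); day of year = 273 + 12 = 285
Rest of 1920: 366 - 278 = 88
Total = 88 + 285 = 373

373 days


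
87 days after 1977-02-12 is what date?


Start: 1977-02-12, add 87 days
February 1977 has 28 days: 28 - 12 = 16 days to February 28 -> 71 left
March 1977 has 31 days -> 40 left
April 1977 has 30 days -> 10 left
May 1977: 10 <= 31 -> lands on May 10

Result: 1977-05-10


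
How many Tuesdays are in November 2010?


November 2010 has 30 days
Anchor: Jan 1, 2010. With p = 2010 - 1 = 2009: (p + p//4 - p//100 + p//400) mod 7 = (2009 + 502 - 20 + 5) mod 7 = 2496 mod 7 = 4 -> Friday (Mon=0 ... Sun=6)
Days before November (Jan-Oct): 304; November 1 index = (4 + 304) mod 7 = 0 -> Monday
First Tuesday is November 2
Tuesdays: 2, 9, 16, 23, 30

5 Tuesdays


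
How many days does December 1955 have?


December 1955

31 days


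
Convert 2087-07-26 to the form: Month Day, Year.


ISO 2087-07-26 parses as year=2087, month=07, day=26
Month 7 -> July

July 26, 2087


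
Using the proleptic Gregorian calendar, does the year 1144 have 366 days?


Gregorian leap year rule: divisible by 4, but not by 100, unless also by 400.
1144 is divisible by 4 but not 100 -> leap year

Yes


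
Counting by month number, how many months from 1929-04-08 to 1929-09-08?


From April 1929 to September 1929
0 years * 12 = 0 months, plus 5 months = 5

5 months


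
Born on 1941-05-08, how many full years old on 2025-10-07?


Birth: 1941-05-08
Reference: 2025-10-07
Year difference: 2025 - 1941 = 84

84 years old


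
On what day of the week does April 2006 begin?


Target: April 1, 2006
Anchor: Jan 1, 2006. With p = 2006 - 1 = 2005: (p + p//4 - p//100 + p//400) mod 7 = (2005 + 501 - 20 + 5) mod 7 = 2491 mod 7 = 6 -> Sunday (Mon=0 ... Sun=6)
Days before April (Jan-Mar): 90 days
Weekday index = (6 + 90) mod 7 = 5

Saturday


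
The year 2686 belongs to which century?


Century = (year - 1) // 100 + 1
= (2686 - 1) // 100 + 1
= 2685 // 100 + 1
= 26 + 1

27th century


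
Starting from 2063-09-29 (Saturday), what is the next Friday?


Current: Saturday
Target: Friday
Days ahead: 6

Next Friday: 2063-10-05


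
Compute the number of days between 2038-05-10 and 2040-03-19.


From 2038-05-10 to 2040-03-19
2038-05-10: days before May = 31 + 28 + 31 + 30 = 120 (2038 is not a leap year); day of year = 120 + 10 = 130
2040-03-19: days before March = 31 + 29 = 60 (2040 is a leap year); day of year = 60 + 19 = 79
Rest of 2038: 365 - 130 = 235
Full years 2039 (365): 365
Total = 235 + 365 + 79 = 679

679 days


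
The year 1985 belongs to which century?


Century = (year - 1) // 100 + 1
= (1985 - 1) // 100 + 1
= 1984 // 100 + 1
= 19 + 1

20th century


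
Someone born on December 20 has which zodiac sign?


Date: December 20
Conventional tropical zodiac dates: Sagittarius from November 22 onward; Capricorn starts December 22
December 20 falls within the Sagittarius range

Sagittarius


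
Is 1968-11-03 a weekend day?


Anchor: Jan 1, 1968. With p = 1968 - 1 = 1967: (p + p//4 - p//100 + p//400) mod 7 = (1967 + 491 - 19 + 4) mod 7 = 2443 mod 7 = 0 -> Monday (Mon=0 ... Sun=6)
Day of year: 308; offset = 307
Weekday index = (0 + 307) mod 7 = 6 -> Sunday
Weekend days: Saturday, Sunday

Yes


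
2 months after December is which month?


December is month 12
12 + 2 = 14; wrap: 14 - 12 = 2

February


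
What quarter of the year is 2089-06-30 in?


Month: June (month 6)
Q1: Jan-Mar, Q2: Apr-Jun, Q3: Jul-Sep, Q4: Oct-Dec

Q2


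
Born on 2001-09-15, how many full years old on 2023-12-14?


Birth: 2001-09-15
Reference: 2023-12-14
Year difference: 2023 - 2001 = 22

22 years old


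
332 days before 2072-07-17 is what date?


Start: 2072-07-17, subtract 332 days
Back 17 days from July 17 reaches June 30, 2072 -> 315 left
June 2072 has 30 days -> back to May 31, 2072 -> 285 left
May 2072 has 31 days -> back to April 30, 2072 -> 254 left
April 2072 has 30 days -> back to March 31, 2072 -> 224 left
March 2072 has 31 days -> back to February 29, 2072 -> 193 left
February 2072 has 29 days -> back to January 31, 2072 -> 164 left
January 2072 has 31 days -> back to December 31, 2071 -> 133 left
December 2071 has 31 days -> back to November 30, 2071 -> 102 left
November 2071 has 30 days -> back to October 31, 2071 -> 72 left
October 2071 has 31 days -> back to September 30, 2071 -> 41 left
September 2071 has 30 days -> back to August 31, 2071 -> 11 left
August 2071: 31 - 11 = 20 -> lands on August 20

Result: 2071-08-20


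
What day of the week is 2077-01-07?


Date: January 7, 2077
Anchor: Jan 1, 2077. With p = 2077 - 1 = 2076: (p + p//4 - p//100 + p//400) mod 7 = (2076 + 519 - 20 + 5) mod 7 = 2580 mod 7 = 4 -> Friday (Mon=0 ... Sun=6)
Days into year = 7 - 1 = 6
Weekday index = (4 + 6) mod 7 = 3

Day of the week: Thursday


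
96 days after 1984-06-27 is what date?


Start: 1984-06-27, add 96 days
June 1984 has 30 days: 30 - 27 = 3 days to June 30 -> 93 left
July 1984 has 31 days -> 62 left
August 1984 has 31 days -> 31 left
September 1984 has 30 days -> 1 left
October 1984: 1 <= 31 -> lands on October 1

Result: 1984-10-01


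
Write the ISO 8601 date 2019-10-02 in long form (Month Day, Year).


ISO 2019-10-02 parses as year=2019, month=10, day=02
Month 10 -> October

October 2, 2019


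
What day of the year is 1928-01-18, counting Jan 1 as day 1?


Date: January 18, 1928
No months before January
Plus 18 days in January

Day of year: 18


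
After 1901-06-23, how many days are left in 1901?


Day of year: 174 of 365
Remaining = 365 - 174

191 days


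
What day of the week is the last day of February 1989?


February 1989 has 28 days
Anchor: Jan 1, 1989. With p = 1989 - 1 = 1988: (p + p//4 - p//100 + p//400) mod 7 = (1988 + 497 - 19 + 4) mod 7 = 2470 mod 7 = 6 -> Sunday (Mon=0 ... Sun=6)
Days before February (Jan): 31; February 1 index = (6 + 31) mod 7 = 2 -> Wednesday
Last day offset: 28 - 1 = 27 days
Weekday index = (2 + 27) mod 7 = 1

Tuesday, February 28


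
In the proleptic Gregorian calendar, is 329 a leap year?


Gregorian leap year rule: divisible by 4, but not by 100, unless also by 400.
329 is not divisible by 4 -> not a leap year

No


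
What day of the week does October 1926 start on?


Target: October 1, 1926
Anchor: Jan 1, 1926. With p = 1926 - 1 = 1925: (p + p//4 - p//100 + p//400) mod 7 = (1925 + 481 - 19 + 4) mod 7 = 2391 mod 7 = 4 -> Friday (Mon=0 ... Sun=6)
Days before October (Jan-Sep): 273 days
Weekday index = (4 + 273) mod 7 = 4

Friday


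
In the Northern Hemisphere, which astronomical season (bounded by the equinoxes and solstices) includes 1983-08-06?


Date: August 6
Astronomical Summer (approx.; exact equinox/solstice day varies by year): June 21 to September 21
August 6 falls within the Summer window

Summer


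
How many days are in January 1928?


January 1928

31 days


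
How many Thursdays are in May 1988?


May 1988 has 31 days
Anchor: Jan 1, 1988. With p = 1988 - 1 = 1987: (p + p//4 - p//100 + p//400) mod 7 = (1987 + 496 - 19 + 4) mod 7 = 2468 mod 7 = 4 -> Friday (Mon=0 ... Sun=6)
Days before May (Jan-Apr): 121; May 1 index = (4 + 121) mod 7 = 6 -> Sunday
First Thursday is May 5
Thursdays: 5, 12, 19, 26

4 Thursdays


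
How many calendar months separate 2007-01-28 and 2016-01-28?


From January 2007 to January 2016
9 years * 12 = 108 months = 108

108 months


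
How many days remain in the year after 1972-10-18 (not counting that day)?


Day of year: 292 of 366
Remaining = 366 - 292

74 days


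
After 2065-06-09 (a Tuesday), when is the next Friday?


Current: Tuesday
Target: Friday
Days ahead: 3

Next Friday: 2065-06-12


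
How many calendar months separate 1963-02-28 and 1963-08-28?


From February 1963 to August 1963
0 years * 12 = 0 months, plus 6 months = 6

6 months


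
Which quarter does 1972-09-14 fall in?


Month: September (month 9)
Q1: Jan-Mar, Q2: Apr-Jun, Q3: Jul-Sep, Q4: Oct-Dec

Q3


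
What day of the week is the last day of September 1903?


September 1903 has 30 days
Anchor: Jan 1, 1903. With p = 1903 - 1 = 1902: (p + p//4 - p//100 + p//400) mod 7 = (1902 + 475 - 19 + 4) mod 7 = 2362 mod 7 = 3 -> Thursday (Mon=0 ... Sun=6)
Days before September (Jan-Aug): 243; September 1 index = (3 + 243) mod 7 = 1 -> Tuesday
Last day offset: 30 - 1 = 29 days
Weekday index = (1 + 29) mod 7 = 2

Wednesday, September 30


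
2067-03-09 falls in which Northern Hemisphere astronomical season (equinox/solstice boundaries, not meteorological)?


Date: March 9
Astronomical Winter (approx.; exact equinox/solstice day varies by year): December 21 to March 19
March 9 falls within the Winter window

Winter


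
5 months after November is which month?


November is month 11
11 + 5 = 16; wrap: 16 - 12 = 4

April


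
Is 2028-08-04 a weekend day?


Anchor: Jan 1, 2028. With p = 2028 - 1 = 2027: (p + p//4 - p//100 + p//400) mod 7 = (2027 + 506 - 20 + 5) mod 7 = 2518 mod 7 = 5 -> Saturday (Mon=0 ... Sun=6)
Day of year: 217; offset = 216
Weekday index = (5 + 216) mod 7 = 4 -> Friday
Weekend days: Saturday, Sunday

No


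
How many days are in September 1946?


September 1946

30 days


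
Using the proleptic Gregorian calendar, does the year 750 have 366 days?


Gregorian leap year rule: divisible by 4, but not by 100, unless also by 400.
750 is not divisible by 4 -> not a leap year

No


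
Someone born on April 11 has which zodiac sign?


Date: April 11
Conventional tropical zodiac dates: Aries from March 21 onward; Taurus starts April 20
April 11 falls within the Aries range

Aries


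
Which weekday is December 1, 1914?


Target: December 1, 1914
Anchor: Jan 1, 1914. With p = 1914 - 1 = 1913: (p + p//4 - p//100 + p//400) mod 7 = (1913 + 478 - 19 + 4) mod 7 = 2376 mod 7 = 3 -> Thursday (Mon=0 ... Sun=6)
Days before December (Jan-Nov): 334 days
Weekday index = (3 + 334) mod 7 = 1

Tuesday


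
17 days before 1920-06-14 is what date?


Start: 1920-06-14, subtract 17 days
Back 14 days from June 14 reaches May 31, 1920 -> 3 left
May 1920: 31 - 3 = 28 -> lands on May 28

Result: 1920-05-28


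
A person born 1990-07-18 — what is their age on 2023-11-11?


Birth: 1990-07-18
Reference: 2023-11-11
Year difference: 2023 - 1990 = 33

33 years old


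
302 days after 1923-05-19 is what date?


Start: 1923-05-19, add 302 days
May 1923 has 31 days: 31 - 19 = 12 days to May 31 -> 290 left
June 1923 has 30 days -> 260 left
July 1923 has 31 days -> 229 left
August 1923 has 31 days -> 198 left
September 1923 has 30 days -> 168 left
October 1923 has 31 days -> 137 left
November 1923 has 30 days -> 107 left
December 1923 has 31 days -> 76 left
January 1924 has 31 days -> 45 left
February 1924 has 29 days -> 16 left
March 1924: 16 <= 31 -> lands on March 16

Result: 1924-03-16


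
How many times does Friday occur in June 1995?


June 1995 has 30 days
Anchor: Jan 1, 1995. With p = 1995 - 1 = 1994: (p + p//4 - p//100 + p//400) mod 7 = (1994 + 498 - 19 + 4) mod 7 = 2477 mod 7 = 6 -> Sunday (Mon=0 ... Sun=6)
Days before June (Jan-May): 151; June 1 index = (6 + 151) mod 7 = 3 -> Thursday
First Friday is June 2
Fridays: 2, 9, 16, 23, 30

5 Fridays


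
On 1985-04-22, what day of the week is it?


Date: April 22, 1985
Anchor: Jan 1, 1985. With p = 1985 - 1 = 1984: (p + p//4 - p//100 + p//400) mod 7 = (1984 + 496 - 19 + 4) mod 7 = 2465 mod 7 = 1 -> Tuesday (Mon=0 ... Sun=6)
Days before April (Jan-Mar): 90; offset = 90 + 22 - 1 = 111
Weekday index = (1 + 111) mod 7 = 0

Day of the week: Monday


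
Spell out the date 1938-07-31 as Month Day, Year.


ISO 1938-07-31 parses as year=1938, month=07, day=31
Month 7 -> July

July 31, 1938


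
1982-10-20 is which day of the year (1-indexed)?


Date: October 20, 1982
Days in months 1 through 9: 273
Plus 20 days in October

Day of year: 293


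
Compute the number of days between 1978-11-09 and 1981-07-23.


From 1978-11-09 to 1981-07-23
1978-11-09: days before November = 31 + 28 + 31 + 30 + 31 + 30 + 31 + 31 + 30 + 31 = 304 (1978 is not a leap year); day of year = 304 + 9 = 313
1981-07-23: days before July = 31 + 28 + 31 + 30 + 31 + 30 = 181 (1981 is not a leap year); day of year = 181 + 23 = 204
Rest of 1978: 365 - 313 = 52
Full years 1979 (365), 1980 (366): 731
Total = 52 + 731 + 204 = 987

987 days


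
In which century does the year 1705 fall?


Century = (year - 1) // 100 + 1
= (1705 - 1) // 100 + 1
= 1704 // 100 + 1
= 17 + 1

18th century


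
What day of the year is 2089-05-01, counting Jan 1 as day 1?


Date: May 1, 2089
Days in months 1 through 4: 120
Plus 1 days in May

Day of year: 121


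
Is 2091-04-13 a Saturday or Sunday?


Anchor: Jan 1, 2091. With p = 2091 - 1 = 2090: (p + p//4 - p//100 + p//400) mod 7 = (2090 + 522 - 20 + 5) mod 7 = 2597 mod 7 = 0 -> Monday (Mon=0 ... Sun=6)
Day of year: 103; offset = 102
Weekday index = (0 + 102) mod 7 = 4 -> Friday
Weekend days: Saturday, Sunday

No


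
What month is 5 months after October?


October is month 10
10 + 5 = 15; wrap: 15 - 12 = 3

March


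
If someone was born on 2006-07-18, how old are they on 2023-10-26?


Birth: 2006-07-18
Reference: 2023-10-26
Year difference: 2023 - 2006 = 17

17 years old


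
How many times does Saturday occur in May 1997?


May 1997 has 31 days
Anchor: Jan 1, 1997. With p = 1997 - 1 = 1996: (p + p//4 - p//100 + p//400) mod 7 = (1996 + 499 - 19 + 4) mod 7 = 2480 mod 7 = 2 -> Wednesday (Mon=0 ... Sun=6)
Days before May (Jan-Apr): 120; May 1 index = (2 + 120) mod 7 = 3 -> Thursday
First Saturday is May 3
Saturdays: 3, 10, 17, 24, 31

5 Saturdays
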